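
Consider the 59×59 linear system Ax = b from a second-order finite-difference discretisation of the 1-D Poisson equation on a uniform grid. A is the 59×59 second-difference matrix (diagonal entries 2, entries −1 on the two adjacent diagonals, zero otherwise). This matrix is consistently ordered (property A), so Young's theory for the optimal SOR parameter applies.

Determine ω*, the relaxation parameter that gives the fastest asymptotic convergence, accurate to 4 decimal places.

ω* = 1.9005

ρ_J = max_k |cos(kπ/60)| = cos(π/60) = 0.9986
√(1−ρ_J²) = |sin(π/60)| = 0.05234
ω* = 2 / (1 + 0.05234) = 2 / 1.05234 ≈ 1.9005.
and ρ(B_{ω*}) = 1.9005 − 1 = 0.9005.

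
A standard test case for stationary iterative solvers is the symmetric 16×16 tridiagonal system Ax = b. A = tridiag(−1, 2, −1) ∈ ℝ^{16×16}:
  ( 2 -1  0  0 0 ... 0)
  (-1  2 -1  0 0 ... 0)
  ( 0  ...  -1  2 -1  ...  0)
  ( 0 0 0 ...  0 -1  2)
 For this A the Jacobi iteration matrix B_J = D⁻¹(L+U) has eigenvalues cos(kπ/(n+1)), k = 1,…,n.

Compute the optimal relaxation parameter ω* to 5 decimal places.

ω* = 1.68955

With n=16, ρ(Jacobi) = cos(π/17) = 0.98297.
√(1−ρ_J²) simplifies to sin(π/17) = 0.183750.
ω* = 2/(1 + 0.183750) = 2/1.183750 = 1.68955.
[ρ_SOR] ω* − 1 = 0.68955.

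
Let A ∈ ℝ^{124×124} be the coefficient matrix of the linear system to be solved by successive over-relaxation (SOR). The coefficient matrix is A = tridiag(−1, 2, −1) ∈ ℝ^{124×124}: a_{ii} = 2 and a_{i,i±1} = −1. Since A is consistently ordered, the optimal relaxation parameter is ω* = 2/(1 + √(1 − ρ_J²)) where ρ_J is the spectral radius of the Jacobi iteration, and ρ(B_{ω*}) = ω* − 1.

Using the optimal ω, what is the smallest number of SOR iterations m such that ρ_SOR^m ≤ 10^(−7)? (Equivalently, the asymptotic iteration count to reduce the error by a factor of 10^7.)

m = 321

n=124: λ(B_J) = 1 − λ(A)/2 = cos(kπ/125); k=1 gives ρ_J = 0.9996842.
√(1 − cos²(π/125)) = sin(π/125) ≈ 0.0251301.
ω* = 2/(1 + 0.0251301) = 2/1.0251301 = 1.9509719.
[ρ_SOR] ω* − 1 = 0.9509719.
m ≥ 7·ln10 / (−ln 0.9509719) = 320.625; smallest integer m = 321.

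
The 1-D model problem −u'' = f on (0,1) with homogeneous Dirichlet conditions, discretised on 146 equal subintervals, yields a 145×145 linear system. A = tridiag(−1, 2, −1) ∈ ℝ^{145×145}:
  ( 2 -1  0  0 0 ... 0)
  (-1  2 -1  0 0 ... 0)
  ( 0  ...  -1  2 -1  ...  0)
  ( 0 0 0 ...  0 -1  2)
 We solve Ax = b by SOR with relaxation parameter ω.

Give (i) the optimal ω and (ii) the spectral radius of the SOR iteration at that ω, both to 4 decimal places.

With n=145, ρ(Jacobi) = cos(π/146) = 0.9998.
√(1−ρ_J²) = |sin(π/146)| = 0.02152
Young: ω* = 2/(1+√(1−ρ_J²)) = 2/(1+0.02152) = 2/1.02152 = 1.9579.
ρ_SOR = ω* − 1 ≈ 0.9579.

ω* = 1.9579, ρ_SOR = 0.9579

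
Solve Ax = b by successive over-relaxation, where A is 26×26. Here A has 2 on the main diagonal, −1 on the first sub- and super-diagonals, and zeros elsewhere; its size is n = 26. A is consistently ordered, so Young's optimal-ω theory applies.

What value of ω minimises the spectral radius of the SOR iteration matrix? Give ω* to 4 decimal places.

[ρ_J] n=26: ρ(B_J) = cos(π/(n+1)) = cos(π/27) = 0.9932.
√(1−ρ_J²) = |sin(π/27)| = 0.11609
Young: ω* = 2/(1+√(1−ρ_J²)) = 2/(1+0.11609) = 2/1.11609 = 1.7920.
[ρ_SOR] ω* − 1 = 0.7920.

ω* = 1.7920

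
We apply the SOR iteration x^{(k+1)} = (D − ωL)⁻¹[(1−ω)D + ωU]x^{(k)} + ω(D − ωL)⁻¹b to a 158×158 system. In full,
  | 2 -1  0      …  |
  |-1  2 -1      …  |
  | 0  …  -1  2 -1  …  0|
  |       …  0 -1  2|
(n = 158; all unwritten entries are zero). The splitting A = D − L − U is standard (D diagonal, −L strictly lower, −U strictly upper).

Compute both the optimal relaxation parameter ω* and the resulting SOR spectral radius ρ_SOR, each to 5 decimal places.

ω* = 1.96125, ρ_SOR = 0.96125

ρ_J = max_k |cos(kπ/159)| = cos(π/159) = 0.99980
root = sin(π/159) = 0.019757  (since 1−cos² = sin²).
So ω* = 2/1.019757 = 1.96125 (Young).
ρ_SOR = ω* − 1 ≈ 0.96125.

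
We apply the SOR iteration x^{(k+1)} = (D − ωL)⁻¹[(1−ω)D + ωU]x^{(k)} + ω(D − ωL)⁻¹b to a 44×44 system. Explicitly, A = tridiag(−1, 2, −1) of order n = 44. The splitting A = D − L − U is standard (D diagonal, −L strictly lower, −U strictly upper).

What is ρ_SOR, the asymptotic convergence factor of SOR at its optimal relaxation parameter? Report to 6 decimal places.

n=44: λ(B_J) = 1 − λ(A)/2 = cos(kπ/45); k=1 gives ρ_J = 0.997564.
1 − cos²(π/45) = sin²(π/45) ⇒ √(1−ρ_J²) = sin(π/45) = 0.0697565.
So ω* = 2/1.0697565 = 1.869584 (Young).
and ρ(B_{ω*}) = 1.869584 − 1 = 0.869584.

ρ_SOR = 0.869584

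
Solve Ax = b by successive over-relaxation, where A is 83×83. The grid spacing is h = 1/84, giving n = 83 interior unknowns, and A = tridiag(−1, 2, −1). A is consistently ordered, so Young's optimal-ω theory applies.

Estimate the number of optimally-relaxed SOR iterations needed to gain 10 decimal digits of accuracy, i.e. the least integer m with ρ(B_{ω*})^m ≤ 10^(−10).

n=83: λ(B_J) = 1 − λ(A)/2 = cos(kπ/84); k=1 gives ρ_J = 0.9993007.
√(1−ρ_J²) simplifies to sin(π/84) = 0.0373912.
So ω* = 2/1.0373912 = 1.9279130 (Young).
and ρ(B_{ω*}) = 1.9279130 − 1 = 0.9279130.
Need (0.9279130)^m ≤ 10^(−10): m ≥ 10·ln10/|ln 0.9279130| = 23.0259/0.0748173 = 307.762 ⇒ m = 308.

m = 308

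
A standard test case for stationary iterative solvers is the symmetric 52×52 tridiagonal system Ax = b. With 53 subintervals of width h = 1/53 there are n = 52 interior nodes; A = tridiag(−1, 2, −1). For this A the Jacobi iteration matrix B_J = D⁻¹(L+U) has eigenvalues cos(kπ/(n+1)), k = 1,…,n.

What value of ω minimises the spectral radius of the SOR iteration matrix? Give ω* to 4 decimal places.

spectrum of D⁻¹(L+U) = {cos(kπ/53) : 1≤k≤52}; ρ_J = cos(π/53) = 0.9982.
√(1 − cos²(π/53)) = sin(π/53) ≈ 0.05924.
ω* = 2 / (1 + 0.05924) = 2 / 1.05924 ≈ 1.8881.
ρ_SOR = ω* − 1 = 1.8881 − 1 = 0.8881.

ω* = 1.8881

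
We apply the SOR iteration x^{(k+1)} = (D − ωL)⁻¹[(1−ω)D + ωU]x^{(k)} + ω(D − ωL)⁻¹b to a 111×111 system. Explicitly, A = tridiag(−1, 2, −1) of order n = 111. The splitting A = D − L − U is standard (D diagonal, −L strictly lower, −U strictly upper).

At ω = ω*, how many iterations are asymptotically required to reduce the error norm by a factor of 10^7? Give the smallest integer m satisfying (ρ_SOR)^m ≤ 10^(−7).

n=111: λ(B_J) = 1 − λ(A)/2 = cos(kπ/112); k=1 gives ρ_J = 0.9996066.
root = sin(π/112) = 0.0280463  (since 1−cos² = sin²).
ω* = 2 / (1 + 0.0280463) = 2 / 1.0280463 ≈ 1.9454377.
ρ(B_{ω*}) = ω*−1 = 0.9454377
m ≥ 7·ln10 / (−ln 0.9454377) = 287.273; smallest integer m = 288.

m = 288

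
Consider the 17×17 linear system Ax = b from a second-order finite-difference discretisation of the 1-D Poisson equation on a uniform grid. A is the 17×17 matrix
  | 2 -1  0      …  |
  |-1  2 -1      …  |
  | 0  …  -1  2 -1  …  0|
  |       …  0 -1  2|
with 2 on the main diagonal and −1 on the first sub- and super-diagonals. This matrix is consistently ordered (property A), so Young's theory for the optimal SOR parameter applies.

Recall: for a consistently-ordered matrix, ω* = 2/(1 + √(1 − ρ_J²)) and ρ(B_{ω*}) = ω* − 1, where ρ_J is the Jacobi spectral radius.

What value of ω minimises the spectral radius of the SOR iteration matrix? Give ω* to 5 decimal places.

B_J for the 17×17 system has eigenvalues cos(kπ/18); ρ_J = cos(π/18) = 0.98481.
1 − cos²(π/18) = sin²(π/18) ⇒ √(1−ρ_J²) = sin(π/18) = 0.173648.
ω* = 2/(1+0.173648) = 1.70409
ρ(B_{ω*}) = ω*−1 = 0.70409

ω* = 1.70409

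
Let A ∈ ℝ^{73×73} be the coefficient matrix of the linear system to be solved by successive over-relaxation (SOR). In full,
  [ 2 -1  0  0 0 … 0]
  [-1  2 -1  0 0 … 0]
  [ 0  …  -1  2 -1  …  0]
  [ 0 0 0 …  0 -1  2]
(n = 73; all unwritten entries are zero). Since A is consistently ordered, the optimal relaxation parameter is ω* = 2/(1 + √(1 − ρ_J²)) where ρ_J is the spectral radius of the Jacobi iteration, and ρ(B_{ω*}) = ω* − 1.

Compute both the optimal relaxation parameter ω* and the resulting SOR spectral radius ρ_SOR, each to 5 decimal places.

ω* = 1.91857, ρ_SOR = 0.91857

½·tridiag(1,0,1) at n=73: λ_k = cos(kπ/74); max |λ| at k=1 ⇒ ρ_J = cos(π/74) ≈ 0.99910.
1 − cos²(π/74) = sin²(π/74) ⇒ √(1−ρ_J²) = sin(π/74) = 0.042441.
[ω*] 2 ÷ (1 + 0.042441) = 2 ÷ 1.042441 = 1.91857.
At ω = 1.91857 every |λ(B_ω)| = ω−1, so ρ_SOR = 0.91857.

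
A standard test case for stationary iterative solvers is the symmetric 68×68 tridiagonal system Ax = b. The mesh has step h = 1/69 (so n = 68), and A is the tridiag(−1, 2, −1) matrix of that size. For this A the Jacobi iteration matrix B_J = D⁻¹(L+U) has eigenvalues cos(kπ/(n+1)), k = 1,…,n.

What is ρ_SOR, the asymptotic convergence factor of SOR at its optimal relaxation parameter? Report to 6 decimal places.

ρ_SOR = 0.912934

n=68: λ(B_J) = 1 − λ(A)/2 = cos(kπ/69); k=1 gives ρ_J = 0.998964.
√(1−ρ_J²) = |sin(π/69)| = 0.0455146
So ω* = 2/1.0455146 = 1.912934 (Young).
and ρ(B_{ω*}) = 1.912934 − 1 = 0.912934.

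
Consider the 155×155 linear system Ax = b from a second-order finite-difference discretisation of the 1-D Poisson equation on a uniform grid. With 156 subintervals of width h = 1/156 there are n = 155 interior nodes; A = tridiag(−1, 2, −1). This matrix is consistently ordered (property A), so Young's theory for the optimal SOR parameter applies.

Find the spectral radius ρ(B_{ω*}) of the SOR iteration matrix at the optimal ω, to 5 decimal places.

ρ_SOR = 0.96052

n=155: λ(B_J) = 1 − λ(A)/2 = cos(kπ/156); k=1 gives ρ_J = 0.99980.
1 − cos²(π/156) = sin²(π/156) ⇒ √(1−ρ_J²) = sin(π/156) = 0.020137.
[ω*] 2 ÷ (1 + 0.020137) = 2 ÷ 1.020137 = 1.96052.
[ρ_SOR] ω* − 1 = 0.96052.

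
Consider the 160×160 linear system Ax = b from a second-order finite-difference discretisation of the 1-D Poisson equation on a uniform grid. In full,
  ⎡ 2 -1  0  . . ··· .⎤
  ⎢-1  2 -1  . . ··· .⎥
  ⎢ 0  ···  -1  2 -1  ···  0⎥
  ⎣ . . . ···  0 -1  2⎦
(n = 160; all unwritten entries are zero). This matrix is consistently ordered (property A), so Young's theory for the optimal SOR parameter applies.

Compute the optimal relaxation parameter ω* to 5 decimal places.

[ρ_J] n=160: ρ(B_J) = cos(π/(n+1)) = cos(π/161) = 0.99981.
root = sin(π/161) = 0.019512  (since 1−cos² = sin²).
ω* = 2/(1+0.019512) = 1.96172
Hence ρ(B_{ω*}) = 1.96172 − 1 = 0.96172.

ω* = 1.96172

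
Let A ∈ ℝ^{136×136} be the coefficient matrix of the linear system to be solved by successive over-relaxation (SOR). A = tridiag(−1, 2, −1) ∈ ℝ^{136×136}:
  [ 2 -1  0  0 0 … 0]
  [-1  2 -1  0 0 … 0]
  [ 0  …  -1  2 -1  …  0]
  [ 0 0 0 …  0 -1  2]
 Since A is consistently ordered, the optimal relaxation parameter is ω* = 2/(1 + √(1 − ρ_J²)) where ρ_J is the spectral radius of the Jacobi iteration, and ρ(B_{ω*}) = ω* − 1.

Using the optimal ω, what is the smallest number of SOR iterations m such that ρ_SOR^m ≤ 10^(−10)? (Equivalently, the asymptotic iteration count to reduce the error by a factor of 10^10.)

n=136: λ(B_J) = 1 − λ(A)/2 = cos(kπ/137); k=1 gives ρ_J = 0.9997371.
root = sin(π/137) = 0.0229293  (since 1−cos² = sin²).
ω* = 2 / (1 + 0.0229293) = 2 / 1.0229293 ≈ 1.9551693.
and ρ(B_{ω*}) = 1.9551693 − 1 = 0.9551693.
10·ln10 = 23.0259; −ln(0.9551693) = 0.0458667; m = ⌈23.0259/0.0458667⌉ = ⌈502.018⌉ = 503.

m = 503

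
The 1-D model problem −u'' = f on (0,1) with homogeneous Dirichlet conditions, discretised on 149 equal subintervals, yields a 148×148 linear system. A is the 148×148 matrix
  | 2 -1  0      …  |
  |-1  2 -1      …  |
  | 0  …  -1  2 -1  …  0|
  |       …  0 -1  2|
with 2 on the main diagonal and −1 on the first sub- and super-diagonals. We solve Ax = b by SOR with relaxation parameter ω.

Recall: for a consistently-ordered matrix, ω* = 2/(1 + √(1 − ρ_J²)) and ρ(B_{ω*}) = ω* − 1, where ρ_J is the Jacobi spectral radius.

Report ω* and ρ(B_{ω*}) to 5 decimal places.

n=148: λ(B_J) = 1 − λ(A)/2 = cos(kπ/149); k=1 gives ρ_J = 0.99978.
root = sin(π/149) = 0.021083  (since 1−cos² = sin²).
ω* = 2/(1 + 0.021083) = 2/1.021083 = 1.95870.
ρ_SOR = ω* − 1 ≈ 0.95870.

ω* = 1.95870, ρ_SOR = 0.95870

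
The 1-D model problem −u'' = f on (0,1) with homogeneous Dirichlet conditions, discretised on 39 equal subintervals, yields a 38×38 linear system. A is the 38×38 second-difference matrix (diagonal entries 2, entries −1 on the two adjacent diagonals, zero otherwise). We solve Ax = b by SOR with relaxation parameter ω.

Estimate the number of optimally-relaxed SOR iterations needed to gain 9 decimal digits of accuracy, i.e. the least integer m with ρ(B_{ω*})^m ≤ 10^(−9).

m = 129

spectrum of D⁻¹(L+U) = {cos(kπ/39) : 1≤k≤38}; ρ_J = cos(π/39) = 0.9967573.
1 − cos²(π/39) = sin²(π/39) ⇒ √(1−ρ_J²) = sin(π/39) = 0.0804666.
ω* = 2/(1+0.0804666) = 1.8510521
ρ_SOR = ω* − 1 ≈ 0.8510521.
ρ_SOR^m ≤ 10^(−9) ⇔ m ≥ 9·ln10/(−ln 0.8510521) = 20.7233/0.161282 = 128.491; m = ⌈128.491⌉ = 129.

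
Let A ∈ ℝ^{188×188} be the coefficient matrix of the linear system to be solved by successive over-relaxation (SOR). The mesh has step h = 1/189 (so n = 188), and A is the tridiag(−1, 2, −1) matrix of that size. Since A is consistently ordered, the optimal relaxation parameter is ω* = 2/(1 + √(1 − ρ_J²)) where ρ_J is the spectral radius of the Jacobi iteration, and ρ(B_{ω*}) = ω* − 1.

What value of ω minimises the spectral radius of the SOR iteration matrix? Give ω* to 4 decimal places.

ω* = 1.9673

ρ_J = max_k |cos(kπ/189)| = cos(π/189) = 0.9999
root = sin(π/189) = 0.01662  (since 1−cos² = sin²).
[ω*] 2 ÷ (1 + 0.01662) = 2 ÷ 1.01662 = 1.9673.
Hence ρ(B_{ω*}) = 1.9673 − 1 = 0.9673.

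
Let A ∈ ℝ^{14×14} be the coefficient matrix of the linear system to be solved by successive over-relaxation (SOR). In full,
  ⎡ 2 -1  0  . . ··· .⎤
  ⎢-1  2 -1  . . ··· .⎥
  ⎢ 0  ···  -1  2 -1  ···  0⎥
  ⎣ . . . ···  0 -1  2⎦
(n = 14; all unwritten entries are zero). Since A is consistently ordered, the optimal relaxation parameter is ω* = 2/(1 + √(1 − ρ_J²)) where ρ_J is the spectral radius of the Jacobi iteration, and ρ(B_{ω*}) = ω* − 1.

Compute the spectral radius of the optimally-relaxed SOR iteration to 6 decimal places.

ρ_SOR = 0.655750

[ρ_J] n=14: ρ(B_J) = cos(π/(n+1)) = cos(π/15) = 0.978148.
√(1−ρ_J²) simplifies to sin(π/15) = 0.2079117.
Then 2/(1+√(1−ρ_J²)) = 2/(1+0.2079117); ω* = 2/1.2079117 = 1.655750.
[ρ_SOR] ω* − 1 = 0.655750.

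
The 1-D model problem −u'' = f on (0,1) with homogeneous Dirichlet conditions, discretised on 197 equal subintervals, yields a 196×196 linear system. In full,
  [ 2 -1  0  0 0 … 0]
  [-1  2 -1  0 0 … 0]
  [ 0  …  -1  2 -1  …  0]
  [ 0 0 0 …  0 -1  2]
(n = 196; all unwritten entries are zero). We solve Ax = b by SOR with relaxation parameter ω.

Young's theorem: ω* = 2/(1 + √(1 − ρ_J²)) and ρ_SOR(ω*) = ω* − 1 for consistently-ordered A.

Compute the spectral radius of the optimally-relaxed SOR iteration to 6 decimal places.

ρ_SOR = 0.968608

n=196: λ(B_J) = 1 − λ(A)/2 = cos(kπ/197); k=1 gives ρ_J = 0.999873.
√(1−ρ_J²) = |sin(π/197)| = 0.0159465
[ω*] 2 ÷ (1 + 0.0159465) = 2 ÷ 1.0159465 = 1.968608.
ρ_SOR = ω* − 1 = 1.968608 − 1 = 0.968608.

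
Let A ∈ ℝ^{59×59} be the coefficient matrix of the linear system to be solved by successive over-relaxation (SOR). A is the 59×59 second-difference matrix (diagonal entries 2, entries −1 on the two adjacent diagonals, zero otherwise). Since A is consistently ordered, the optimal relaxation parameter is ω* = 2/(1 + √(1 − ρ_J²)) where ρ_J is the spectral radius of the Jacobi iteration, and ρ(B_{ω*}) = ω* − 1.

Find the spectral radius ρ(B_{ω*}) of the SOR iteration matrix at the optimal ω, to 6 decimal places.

[ρ_J] n=59: ρ(B_J) = cos(π/(n+1)) = cos(π/60) = 0.998630.
√(1−ρ_J²) = |sin(π/60)| = 0.0523360
Young: ω* = 2/(1+√(1−ρ_J²)) = 2/(1+0.0523360) = 2/1.0523360 = 1.900534.
At ω = 1.900534 every |λ(B_ω)| = ω−1, so ρ_SOR = 0.900534.

ρ_SOR = 0.900534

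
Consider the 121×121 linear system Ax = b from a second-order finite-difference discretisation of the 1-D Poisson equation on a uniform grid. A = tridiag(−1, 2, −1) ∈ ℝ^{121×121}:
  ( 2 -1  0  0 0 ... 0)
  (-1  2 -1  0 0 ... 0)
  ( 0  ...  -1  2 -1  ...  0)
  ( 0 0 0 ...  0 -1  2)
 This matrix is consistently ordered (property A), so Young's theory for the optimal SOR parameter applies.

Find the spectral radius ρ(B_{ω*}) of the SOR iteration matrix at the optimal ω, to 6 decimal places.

ρ_SOR = 0.949797

ρ_J = max_k |cos(kπ/122)| = cos(π/122) = 0.999668
√(1−ρ_J²) = |sin(π/122)| = 0.0257479
ω* = 2 / (1 + 0.0257479) = 2 / 1.0257479 ≈ 1.949797.
At ω = 1.949797 every |λ(B_ω)| = ω−1, so ρ_SOR = 0.949797.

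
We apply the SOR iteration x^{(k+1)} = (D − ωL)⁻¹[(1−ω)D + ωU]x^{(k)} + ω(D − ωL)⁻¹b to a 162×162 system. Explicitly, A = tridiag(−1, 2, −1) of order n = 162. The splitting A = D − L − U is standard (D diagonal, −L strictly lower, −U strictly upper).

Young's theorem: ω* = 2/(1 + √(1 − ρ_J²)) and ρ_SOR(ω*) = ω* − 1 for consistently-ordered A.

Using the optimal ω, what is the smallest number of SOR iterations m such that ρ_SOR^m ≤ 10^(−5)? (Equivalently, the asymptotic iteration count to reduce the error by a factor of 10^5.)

½·tridiag(1,0,1) at n=162: λ_k = cos(kπ/163); max |λ| at k=1 ⇒ ρ_J = cos(π/163) ≈ 0.9998143.
√(1 − cos²(π/163)) = sin(π/163) ≈ 0.0192724.
[ω*] 2 ÷ (1 + 0.0192724) = 2 ÷ 1.0192724 = 1.9621840.
ρ(B_{ω*}) = ω*−1 = 0.9621840
(0.9621840)^m ≤ 10^{−5}  ⇒  m·ln(0.9621840) ≤ −5·ln10  ⇒  m ≥ 298.652  ⇒  m = 299

m = 299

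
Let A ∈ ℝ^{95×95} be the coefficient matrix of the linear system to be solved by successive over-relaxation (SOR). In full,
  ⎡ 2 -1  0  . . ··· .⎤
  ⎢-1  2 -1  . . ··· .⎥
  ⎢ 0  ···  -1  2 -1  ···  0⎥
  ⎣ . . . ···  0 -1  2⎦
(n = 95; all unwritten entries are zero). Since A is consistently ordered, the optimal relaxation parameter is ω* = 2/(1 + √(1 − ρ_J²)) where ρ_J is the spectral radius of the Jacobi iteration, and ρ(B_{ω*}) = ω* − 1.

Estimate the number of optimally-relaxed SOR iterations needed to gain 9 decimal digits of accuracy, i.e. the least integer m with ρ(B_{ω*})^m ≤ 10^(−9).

½·tridiag(1,0,1) at n=95: λ_k = cos(kπ/96); max |λ| at k=1 ⇒ ρ_J = cos(π/96) ≈ 0.9994646.
√(1 − cos²(π/96)) = sin(π/96) ≈ 0.0327191.
Then 2/(1+√(1−ρ_J²)) = 2/(1+0.0327191); ω* = 2/1.0327191 = 1.9366350.
ρ(B_{ω*}) = ω*−1 = 0.9366350
9·ln10 = 20.7233; −ln(0.9366350) = 0.0654616; m = ⌈20.7233/0.0654616⌉ = ⌈316.572⌉ = 317.

m = 317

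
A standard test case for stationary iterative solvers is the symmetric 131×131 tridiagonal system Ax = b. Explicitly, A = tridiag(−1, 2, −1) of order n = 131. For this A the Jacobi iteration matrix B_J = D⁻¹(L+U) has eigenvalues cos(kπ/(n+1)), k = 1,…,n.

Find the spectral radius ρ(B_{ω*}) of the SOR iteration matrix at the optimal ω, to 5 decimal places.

spectrum of D⁻¹(L+U) = {cos(kπ/132) : 1≤k≤131}; ρ_J = cos(π/132) = 0.99972.
root = sin(π/132) = 0.023798  (since 1−cos² = sin²).
ω* = 2 / (1 + 0.023798) = 2 / 1.023798 ≈ 1.95351.
ρ_SOR = ω* − 1 = 1.95351 − 1 = 0.95351.

ρ_SOR = 0.95351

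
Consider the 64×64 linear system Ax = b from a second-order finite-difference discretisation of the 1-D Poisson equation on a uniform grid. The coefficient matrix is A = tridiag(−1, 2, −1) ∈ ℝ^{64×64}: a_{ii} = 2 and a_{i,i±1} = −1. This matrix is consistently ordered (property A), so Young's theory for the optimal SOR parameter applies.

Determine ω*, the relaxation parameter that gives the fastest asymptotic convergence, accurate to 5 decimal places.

ω* = 1.90783

spectrum of D⁻¹(L+U) = {cos(kπ/65) : 1≤k≤64}; ρ_J = cos(π/65) = 0.99883.
√(1 − cos²(π/65)) = sin(π/65) ≈ 0.048313.
ω* = 2/(1 + 0.048313) = 2/1.048313 = 1.90783.
[ρ_SOR] ω* − 1 = 0.90783.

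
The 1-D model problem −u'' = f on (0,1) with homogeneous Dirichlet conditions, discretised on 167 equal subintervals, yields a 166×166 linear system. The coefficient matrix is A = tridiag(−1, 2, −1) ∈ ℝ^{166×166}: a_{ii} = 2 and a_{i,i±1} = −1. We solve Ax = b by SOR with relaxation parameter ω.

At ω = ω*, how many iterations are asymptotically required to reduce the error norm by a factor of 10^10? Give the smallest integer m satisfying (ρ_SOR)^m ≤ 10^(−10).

ρ_J = max_k |cos(kπ/167)| = cos(π/167) = 0.9998231
1 − cos²(π/167) = sin²(π/167) ⇒ √(1−ρ_J²) = sin(π/167) = 0.0188108.
[ω*] 2 ÷ (1 + 0.0188108) = 2 ÷ 1.0188108 = 1.9630730.
At ω = 1.9630730 every |λ(B_ω)| = ω−1, so ρ_SOR = 0.9630730.
10·ln10 = 23.0259; −ln(0.9630730) = 0.0376261; m = ⌈23.0259/0.0376261⌉ = ⌈611.966⌉ = 612.

m = 612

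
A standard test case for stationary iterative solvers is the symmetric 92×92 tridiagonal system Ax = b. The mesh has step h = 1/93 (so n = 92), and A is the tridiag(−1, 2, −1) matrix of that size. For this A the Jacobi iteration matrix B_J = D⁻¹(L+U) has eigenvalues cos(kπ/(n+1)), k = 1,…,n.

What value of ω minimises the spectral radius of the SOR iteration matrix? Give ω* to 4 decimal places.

ω* = 1.9347

With n=92, ρ(Jacobi) = cos(π/93) = 0.9994.
√(1−ρ_J²) simplifies to sin(π/93) = 0.03377.
Then 2/(1+√(1−ρ_J²)) = 2/(1+0.03377); ω* = 2/1.03377 = 1.9347.
At ω = 1.9347 every |λ(B_ω)| = ω−1, so ρ_SOR = 0.9347.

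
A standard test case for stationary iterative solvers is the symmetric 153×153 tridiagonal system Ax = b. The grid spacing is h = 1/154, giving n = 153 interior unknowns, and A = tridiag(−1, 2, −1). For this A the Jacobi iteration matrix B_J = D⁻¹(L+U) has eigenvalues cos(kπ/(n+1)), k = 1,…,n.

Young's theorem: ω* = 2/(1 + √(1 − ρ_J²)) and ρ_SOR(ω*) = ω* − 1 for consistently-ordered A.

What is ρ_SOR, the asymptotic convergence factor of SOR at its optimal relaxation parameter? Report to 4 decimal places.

½·tridiag(1,0,1) at n=153: λ_k = cos(kπ/154); max |λ| at k=1 ⇒ ρ_J = cos(π/154) ≈ 0.9998.
root = sin(π/154) = 0.02040  (since 1−cos² = sin²).
Young: ω* = 2/(1+√(1−ρ_J²)) = 2/(1+0.02040) = 2/1.02040 = 1.9600.
ρ_SOR = ω* − 1 ≈ 0.9600.

ρ_SOR = 0.9600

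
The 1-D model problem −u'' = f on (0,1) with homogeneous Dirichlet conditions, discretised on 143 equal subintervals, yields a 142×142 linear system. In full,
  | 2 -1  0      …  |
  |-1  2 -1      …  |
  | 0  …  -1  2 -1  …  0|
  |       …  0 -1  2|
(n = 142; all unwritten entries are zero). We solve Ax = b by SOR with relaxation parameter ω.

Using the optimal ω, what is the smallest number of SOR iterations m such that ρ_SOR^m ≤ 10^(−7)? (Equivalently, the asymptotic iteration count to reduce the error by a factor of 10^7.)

m = 367

B_J for the 142×142 system has eigenvalues cos(kπ/143); ρ_J = cos(π/143) = 0.9997587.
√(1−ρ_J²) simplifies to sin(π/143) = 0.0219674.
ω* = 2 / (1 + 0.0219674) = 2 / 1.0219674 ≈ 1.9570096.
[ρ_SOR] ω* − 1 = 0.9570096.
m ≥ 7·ln10 / (−ln 0.9570096) = 366.805; smallest integer m = 367.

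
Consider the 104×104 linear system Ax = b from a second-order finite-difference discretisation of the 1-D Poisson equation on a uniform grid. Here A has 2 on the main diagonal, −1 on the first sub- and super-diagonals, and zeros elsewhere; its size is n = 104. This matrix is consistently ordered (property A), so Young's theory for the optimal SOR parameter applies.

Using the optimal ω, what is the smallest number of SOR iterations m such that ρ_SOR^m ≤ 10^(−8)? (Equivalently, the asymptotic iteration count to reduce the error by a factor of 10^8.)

ρ_J = max_k |cos(kπ/105)| = cos(π/105) = 0.9995524
√(1−ρ_J²) simplifies to sin(π/105) = 0.0299155.
ω* = 2/(1 + 0.0299155) = 2/1.0299155 = 1.9419069.
ρ_SOR = ω* − 1 ≈ 0.9419069.
(0.9419069)^m ≤ 10^{−8}  ⇒  m·ln(0.9419069) ≤ −8·ln10  ⇒  m ≥ 307.787  ⇒  m = 308

m = 308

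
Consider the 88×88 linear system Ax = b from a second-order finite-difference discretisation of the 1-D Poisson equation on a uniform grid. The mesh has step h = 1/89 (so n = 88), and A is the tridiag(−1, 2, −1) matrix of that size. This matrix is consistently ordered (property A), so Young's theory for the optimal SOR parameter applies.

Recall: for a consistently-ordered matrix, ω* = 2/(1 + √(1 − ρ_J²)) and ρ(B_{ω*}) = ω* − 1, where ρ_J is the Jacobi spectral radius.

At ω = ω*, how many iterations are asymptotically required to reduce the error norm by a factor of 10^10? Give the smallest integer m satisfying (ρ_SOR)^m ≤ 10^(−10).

m = 327

spectrum of D⁻¹(L+U) = {cos(kπ/89) : 1≤k≤88}; ρ_J = cos(π/89) = 0.9993771.
√(1−ρ_J²) simplifies to sin(π/89) = 0.0352915.
ω* = 2/(1 + 0.0352915) = 2/1.0352915 = 1.9318231.
Hence ρ(B_{ω*}) = 1.9318231 − 1 = 0.9318231.
m ≥ 10·ln10 / (−ln 0.9318231) = 326.089; smallest integer m = 327.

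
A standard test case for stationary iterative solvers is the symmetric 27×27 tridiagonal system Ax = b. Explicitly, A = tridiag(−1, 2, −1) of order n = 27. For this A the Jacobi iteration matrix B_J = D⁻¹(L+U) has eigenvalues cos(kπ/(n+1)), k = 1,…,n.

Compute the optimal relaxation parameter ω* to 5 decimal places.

ω* = 1.79862

[ρ_J] n=27: ρ(B_J) = cos(π/(n+1)) = cos(π/28) = 0.99371.
√(1−ρ_J²) = |sin(π/28)| = 0.111964
Then 2/(1+√(1−ρ_J²)) = 2/(1+0.111964); ω* = 2/1.111964 = 1.79862.
Hence ρ(B_{ω*}) = 1.79862 − 1 = 0.79862.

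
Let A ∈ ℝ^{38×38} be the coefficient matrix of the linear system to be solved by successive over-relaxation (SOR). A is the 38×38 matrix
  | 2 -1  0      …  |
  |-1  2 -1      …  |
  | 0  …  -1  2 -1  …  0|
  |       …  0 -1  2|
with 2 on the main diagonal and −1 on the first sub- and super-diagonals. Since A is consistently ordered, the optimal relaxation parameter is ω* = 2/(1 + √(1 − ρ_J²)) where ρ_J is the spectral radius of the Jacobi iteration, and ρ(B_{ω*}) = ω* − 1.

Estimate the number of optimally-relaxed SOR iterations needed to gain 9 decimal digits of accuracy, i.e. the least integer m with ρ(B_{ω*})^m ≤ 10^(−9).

B_J for the 38×38 system has eigenvalues cos(kπ/39); ρ_J = cos(π/39) = 0.9967573.
root = sin(π/39) = 0.0804666  (since 1−cos² = sin²).
Then 2/(1+√(1−ρ_J²)) = 2/(1+0.0804666); ω* = 2/1.0804666 = 1.8510521.
ρ_SOR = ω* − 1 ≈ 0.8510521.
m ≥ 9·ln10 / (−ln 0.8510521) = 128.491; smallest integer m = 129.

m = 129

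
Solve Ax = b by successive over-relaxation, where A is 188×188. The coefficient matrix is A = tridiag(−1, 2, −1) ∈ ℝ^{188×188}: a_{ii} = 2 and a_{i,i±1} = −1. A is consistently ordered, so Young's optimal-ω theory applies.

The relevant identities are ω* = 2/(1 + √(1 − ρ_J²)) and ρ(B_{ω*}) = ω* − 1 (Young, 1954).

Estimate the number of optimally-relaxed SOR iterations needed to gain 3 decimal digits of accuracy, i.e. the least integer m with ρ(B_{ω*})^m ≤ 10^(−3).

[ρ_J] n=188: ρ(B_J) = cos(π/(n+1)) = cos(π/189) = 0.9998619.
√(1 − cos²(π/189)) = sin(π/189) ≈ 0.0166214.
ω* = 2/(1+0.0166214) = 1.9673007
At ω = 1.9673007 every |λ(B_ω)| = ω−1, so ρ_SOR = 0.9673007.
3·ln10 = 6.90776; −ln(0.9673007) = 0.0332459; m = ⌈6.90776/0.0332459⌉ = ⌈207.778⌉ = 208.

m = 208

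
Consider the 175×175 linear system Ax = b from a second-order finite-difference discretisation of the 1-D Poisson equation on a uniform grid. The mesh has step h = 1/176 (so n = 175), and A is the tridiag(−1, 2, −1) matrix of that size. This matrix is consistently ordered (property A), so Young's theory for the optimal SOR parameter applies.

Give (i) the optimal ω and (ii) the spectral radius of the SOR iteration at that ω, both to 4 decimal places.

ω* = 1.9649, ρ_SOR = 0.9649

ρ_J = max_k |cos(kπ/176)| = cos(π/176) = 0.9998
1 − cos²(π/176) = sin²(π/176) ⇒ √(1−ρ_J²) = sin(π/176) = 0.01785.
ω* = 2/(1 + 0.01785) = 2/1.01785 = 1.9649.
[ρ_SOR] ω* − 1 = 0.9649.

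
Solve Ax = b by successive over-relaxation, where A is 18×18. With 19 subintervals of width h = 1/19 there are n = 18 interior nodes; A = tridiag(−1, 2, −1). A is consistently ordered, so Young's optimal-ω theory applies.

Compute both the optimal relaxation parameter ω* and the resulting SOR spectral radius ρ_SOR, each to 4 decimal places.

ω* = 1.7173, ρ_SOR = 0.7173

B_J for the 18×18 system has eigenvalues cos(kπ/19); ρ_J = cos(π/19) = 0.9864.
√(1−ρ_J²) simplifies to sin(π/19) = 0.16459.
So ω* = 2/1.16459 = 1.7173 (Young).
and ρ(B_{ω*}) = 1.7173 − 1 = 0.7173.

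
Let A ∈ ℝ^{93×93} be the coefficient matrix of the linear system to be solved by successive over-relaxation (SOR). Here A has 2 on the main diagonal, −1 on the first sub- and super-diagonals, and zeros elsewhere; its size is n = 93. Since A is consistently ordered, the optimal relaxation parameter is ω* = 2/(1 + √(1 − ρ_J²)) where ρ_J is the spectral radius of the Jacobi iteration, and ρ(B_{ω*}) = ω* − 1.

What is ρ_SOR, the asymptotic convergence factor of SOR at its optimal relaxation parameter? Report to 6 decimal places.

ρ_J = max_k |cos(kπ/94)| = cos(π/94) = 0.999442
√(1−ρ_J²) simplifies to sin(π/94) = 0.0334150.
Then 2/(1+√(1−ρ_J²)) = 2/(1+0.0334150); ω* = 2/1.0334150 = 1.935331.
[ρ_SOR] ω* − 1 = 0.935331.

ρ_SOR = 0.935331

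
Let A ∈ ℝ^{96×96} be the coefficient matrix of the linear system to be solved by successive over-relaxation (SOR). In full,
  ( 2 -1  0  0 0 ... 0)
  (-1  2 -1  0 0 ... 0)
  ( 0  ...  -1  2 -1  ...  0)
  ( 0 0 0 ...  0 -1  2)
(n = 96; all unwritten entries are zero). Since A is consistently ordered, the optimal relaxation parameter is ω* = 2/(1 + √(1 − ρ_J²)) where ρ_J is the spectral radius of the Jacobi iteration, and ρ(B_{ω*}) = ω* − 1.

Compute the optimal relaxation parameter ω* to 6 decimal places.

ω* = 1.937268

spectrum of D⁻¹(L+U) = {cos(kπ/97) : 1≤k≤96}; ρ_J = cos(π/97) = 0.999476.
1 − cos²(π/97) = sin²(π/97) ⇒ √(1−ρ_J²) = sin(π/97) = 0.0323819.
ω* = 2/(1 + 0.0323819) = 2/1.0323819 = 1.937268.
ρ(B_{ω*}) = ω*−1 = 0.937268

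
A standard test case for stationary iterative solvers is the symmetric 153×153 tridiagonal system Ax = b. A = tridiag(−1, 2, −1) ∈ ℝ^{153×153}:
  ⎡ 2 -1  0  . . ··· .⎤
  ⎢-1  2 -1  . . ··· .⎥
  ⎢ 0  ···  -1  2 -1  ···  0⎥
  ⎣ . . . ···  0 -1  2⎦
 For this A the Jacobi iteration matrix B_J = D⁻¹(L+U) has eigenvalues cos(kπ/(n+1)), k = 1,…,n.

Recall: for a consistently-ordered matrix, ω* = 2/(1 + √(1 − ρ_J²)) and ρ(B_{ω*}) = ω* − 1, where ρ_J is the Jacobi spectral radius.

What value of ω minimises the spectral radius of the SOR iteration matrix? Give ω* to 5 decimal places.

n=153: λ(B_J) = 1 − λ(A)/2 = cos(kπ/154); k=1 gives ρ_J = 0.99979.
root = sin(π/154) = 0.020399  (since 1−cos² = sin²).
ω* = 2/(1 + 0.020399) = 2/1.020399 = 1.96002.
[ρ_SOR] ω* − 1 = 0.96002.

ω* = 1.96002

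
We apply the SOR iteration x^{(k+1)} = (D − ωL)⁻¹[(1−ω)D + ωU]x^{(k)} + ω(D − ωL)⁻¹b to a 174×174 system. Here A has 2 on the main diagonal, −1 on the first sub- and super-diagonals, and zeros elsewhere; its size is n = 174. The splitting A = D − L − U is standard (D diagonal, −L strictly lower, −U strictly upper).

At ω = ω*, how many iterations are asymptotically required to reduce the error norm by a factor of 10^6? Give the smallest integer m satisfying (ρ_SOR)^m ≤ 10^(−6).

ρ_J = max_k |cos(kπ/175)| = cos(π/175) = 0.9998389
root = sin(π/175) = 0.0179510  (since 1−cos² = sin²).
ω* = 2 / (1 + 0.0179510) = 2 / 1.0179510 ≈ 1.9647311.
ρ_SOR = ω* − 1 ≈ 0.9647311.
6·ln10 = 13.8155; −ln(0.9647311) = 0.0359059; m = ⌈13.8155/0.0359059⌉ = ⌈384.770⌉ = 385.

m = 385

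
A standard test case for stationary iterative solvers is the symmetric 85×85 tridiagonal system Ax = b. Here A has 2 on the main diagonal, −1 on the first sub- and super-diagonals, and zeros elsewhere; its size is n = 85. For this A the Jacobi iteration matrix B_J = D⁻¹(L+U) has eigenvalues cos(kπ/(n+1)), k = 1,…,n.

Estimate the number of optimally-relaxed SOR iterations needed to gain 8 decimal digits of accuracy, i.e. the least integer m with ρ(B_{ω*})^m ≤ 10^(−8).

n=85: λ(B_J) = 1 − λ(A)/2 = cos(kπ/86); k=1 gives ρ_J = 0.9993328.
√(1 − cos²(π/86)) = sin(π/86) ≈ 0.0365220.
So ω* = 2/1.0365220 = 1.9295297 (Young).
and ρ(B_{ω*}) = 1.9295297 − 1 = 0.9295297.
ρ_SOR^m ≤ 10^(−8) ⇔ m ≥ 8·ln10/(−ln 0.9295297) = 18.4207/0.0730765 = 252.074; m = ⌈252.074⌉ = 253.

m = 253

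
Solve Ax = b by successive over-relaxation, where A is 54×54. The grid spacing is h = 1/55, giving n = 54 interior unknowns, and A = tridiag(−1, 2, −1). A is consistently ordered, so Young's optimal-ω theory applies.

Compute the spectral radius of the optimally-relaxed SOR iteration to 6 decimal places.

ρ_SOR = 0.891989

n=54: λ(B_J) = 1 − λ(A)/2 = cos(kπ/55); k=1 gives ρ_J = 0.998369.
√(1 − cos²(π/55)) = sin(π/55) ≈ 0.0570888.
ω* = 2/(1 + 0.0570888) = 2/1.0570888 = 1.891989.
and ρ(B_{ω*}) = 1.891989 − 1 = 0.891989.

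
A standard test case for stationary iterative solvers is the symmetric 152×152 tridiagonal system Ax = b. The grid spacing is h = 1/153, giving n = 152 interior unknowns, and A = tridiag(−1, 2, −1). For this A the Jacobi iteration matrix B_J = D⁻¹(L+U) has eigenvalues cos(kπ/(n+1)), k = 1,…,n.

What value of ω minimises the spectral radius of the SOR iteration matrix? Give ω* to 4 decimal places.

[ρ_J] n=152: ρ(B_J) = cos(π/(n+1)) = cos(π/153) = 0.9998.
√(1−ρ_J²) = |sin(π/153)| = 0.02053
Then 2/(1+√(1−ρ_J²)) = 2/(1+0.02053); ω* = 2/1.02053 = 1.9598.
At ω = 1.9598 every |λ(B_ω)| = ω−1, so ρ_SOR = 0.9598.

ω* = 1.9598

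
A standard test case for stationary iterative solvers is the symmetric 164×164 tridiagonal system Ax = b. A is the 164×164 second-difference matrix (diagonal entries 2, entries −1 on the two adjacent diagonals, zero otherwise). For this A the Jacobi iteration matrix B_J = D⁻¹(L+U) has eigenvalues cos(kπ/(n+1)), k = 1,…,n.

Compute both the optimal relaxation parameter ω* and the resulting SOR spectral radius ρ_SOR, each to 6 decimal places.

½·tridiag(1,0,1) at n=164: λ_k = cos(kπ/165); max |λ| at k=1 ⇒ ρ_J = cos(π/165) ≈ 0.999819.
√(1 − cos²(π/165)) = sin(π/165) ≈ 0.0190388.
So ω* = 2/1.0190388 = 1.962634 (Young).
[ρ_SOR] ω* − 1 = 0.962634.

ω* = 1.962634, ρ_SOR = 0.962634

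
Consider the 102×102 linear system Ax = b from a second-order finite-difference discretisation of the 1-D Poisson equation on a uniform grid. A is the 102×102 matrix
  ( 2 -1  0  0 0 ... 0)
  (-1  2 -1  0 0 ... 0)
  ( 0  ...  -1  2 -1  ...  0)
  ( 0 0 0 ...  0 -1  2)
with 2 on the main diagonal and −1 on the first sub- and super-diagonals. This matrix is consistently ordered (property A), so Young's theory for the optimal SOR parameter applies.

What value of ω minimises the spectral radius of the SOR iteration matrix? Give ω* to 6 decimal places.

ω* = 1.940813

With n=102, ρ(Jacobi) = cos(π/103) = 0.999535.
√(1−ρ_J²) simplifies to sin(π/103) = 0.0304962.
So ω* = 2/1.0304962 = 1.940813 (Young).
ρ(B_{ω*}) = ω*−1 = 0.940813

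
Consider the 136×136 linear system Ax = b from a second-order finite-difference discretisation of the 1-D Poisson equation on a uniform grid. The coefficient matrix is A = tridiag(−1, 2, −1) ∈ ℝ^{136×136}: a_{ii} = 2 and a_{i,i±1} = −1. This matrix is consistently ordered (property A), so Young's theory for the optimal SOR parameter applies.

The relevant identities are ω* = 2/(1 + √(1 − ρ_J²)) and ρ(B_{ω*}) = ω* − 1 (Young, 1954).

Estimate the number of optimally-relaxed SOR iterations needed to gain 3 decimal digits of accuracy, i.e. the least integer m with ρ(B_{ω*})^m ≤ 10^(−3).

spectrum of D⁻¹(L+U) = {cos(kπ/137) : 1≤k≤136}; ρ_J = cos(π/137) = 0.9997371.
1 − cos²(π/137) = sin²(π/137) ⇒ √(1−ρ_J²) = sin(π/137) = 0.0229293.
So ω* = 2/1.0229293 = 1.9551693 (Young).
At ω = 1.9551693 every |λ(B_ω)| = ω−1, so ρ_SOR = 0.9551693.
Need (0.9551693)^m ≤ 10^(−3): m ≥ 3·ln10/|ln 0.9551693| = 6.90776/0.0458667 = 150.605 ⇒ m = 151.

m = 151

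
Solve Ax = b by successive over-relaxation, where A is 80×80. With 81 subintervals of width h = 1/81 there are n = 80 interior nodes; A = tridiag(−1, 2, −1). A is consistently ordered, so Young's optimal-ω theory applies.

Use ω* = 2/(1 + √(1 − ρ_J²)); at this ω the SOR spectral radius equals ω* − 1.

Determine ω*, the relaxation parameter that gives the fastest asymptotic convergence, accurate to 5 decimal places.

ω* = 1.92534

With n=80, ρ(Jacobi) = cos(π/81) = 0.99925.
√(1−ρ_J²) simplifies to sin(π/81) = 0.038775.
Young: ω* = 2/(1+√(1−ρ_J²)) = 2/(1+0.038775) = 2/1.038775 = 1.92534.
[ρ_SOR] ω* − 1 = 0.92534.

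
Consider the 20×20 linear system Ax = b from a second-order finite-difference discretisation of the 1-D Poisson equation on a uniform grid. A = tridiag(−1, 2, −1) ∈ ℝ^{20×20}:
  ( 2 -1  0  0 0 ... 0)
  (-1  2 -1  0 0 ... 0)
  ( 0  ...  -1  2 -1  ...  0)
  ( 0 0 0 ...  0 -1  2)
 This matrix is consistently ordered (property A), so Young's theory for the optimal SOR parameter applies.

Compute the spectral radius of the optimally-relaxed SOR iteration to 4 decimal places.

½·tridiag(1,0,1) at n=20: λ_k = cos(kπ/21); max |λ| at k=1 ⇒ ρ_J = cos(π/21) ≈ 0.9888.
√(1−ρ_J²) = |sin(π/21)| = 0.14904
Then 2/(1+√(1−ρ_J²)) = 2/(1+0.14904); ω* = 2/1.14904 = 1.7406.
At ω = 1.7406 every |λ(B_ω)| = ω−1, so ρ_SOR = 0.7406.

ρ_SOR = 0.7406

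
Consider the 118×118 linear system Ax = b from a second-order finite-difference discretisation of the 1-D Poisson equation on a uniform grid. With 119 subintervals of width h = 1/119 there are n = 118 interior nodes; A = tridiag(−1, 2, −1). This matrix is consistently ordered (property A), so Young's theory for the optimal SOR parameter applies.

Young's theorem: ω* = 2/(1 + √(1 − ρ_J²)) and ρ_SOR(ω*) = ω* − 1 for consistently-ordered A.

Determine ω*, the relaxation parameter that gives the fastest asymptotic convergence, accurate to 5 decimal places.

B_J for the 118×118 system has eigenvalues cos(kπ/119); ρ_J = cos(π/119) = 0.99965.
1 − cos²(π/119) = sin²(π/119) ⇒ √(1−ρ_J²) = sin(π/119) = 0.026397.
Then 2/(1+√(1−ρ_J²)) = 2/(1+0.026397); ω* = 2/1.026397 = 1.94856.
At ω = 1.94856 every |λ(B_ω)| = ω−1, so ρ_SOR = 0.94856.

ω* = 1.94856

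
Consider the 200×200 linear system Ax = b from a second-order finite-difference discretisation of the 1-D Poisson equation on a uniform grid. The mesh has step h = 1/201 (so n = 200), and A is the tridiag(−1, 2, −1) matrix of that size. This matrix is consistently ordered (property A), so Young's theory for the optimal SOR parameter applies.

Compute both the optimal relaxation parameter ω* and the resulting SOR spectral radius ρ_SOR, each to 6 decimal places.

ω* = 1.969223, ρ_SOR = 0.969223

[ρ_J] n=200: ρ(B_J) = cos(π/(n+1)) = cos(π/201) = 0.999878.
√(1−ρ_J²) simplifies to sin(π/201) = 0.0156292.
Then 2/(1+√(1−ρ_J²)) = 2/(1+0.0156292); ω* = 2/1.0156292 = 1.969223.
ρ_SOR = ω* − 1 = 1.969223 − 1 = 0.969223.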